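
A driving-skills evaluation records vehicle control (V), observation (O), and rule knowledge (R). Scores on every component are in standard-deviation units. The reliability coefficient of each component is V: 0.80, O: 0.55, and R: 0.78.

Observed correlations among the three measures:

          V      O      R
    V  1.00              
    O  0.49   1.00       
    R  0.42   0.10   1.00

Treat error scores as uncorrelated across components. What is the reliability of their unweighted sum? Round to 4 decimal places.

0.8267

Var(V+O+R) = 3 + 2·[0.49 + 0.42 + 0.10] = 3 + 2.02 = 5.02.
Under uncorrelated errors the observed covariances equal the true-score covariances, so only the own-variance terms attenuate.
True-score variance = [0.80 + 0.55 + 0.78] + 2.02 = 2.13 + 2.02 = 4.15.
Reliability = 4.15 / 5.02 = 0.8267.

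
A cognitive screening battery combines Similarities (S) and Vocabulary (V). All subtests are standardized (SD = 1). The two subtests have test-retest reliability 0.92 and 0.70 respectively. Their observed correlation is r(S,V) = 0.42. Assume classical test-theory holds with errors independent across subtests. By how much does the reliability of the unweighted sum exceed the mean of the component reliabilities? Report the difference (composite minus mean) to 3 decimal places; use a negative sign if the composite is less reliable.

0.056

Var(sum) = 2 + 0.84 = 2.84; true-score variance = 1.62 + 0.84 = 2.46; composite reliability = 0.8662.
Mean component reliability = 0.8100.
Difference = 0.8662 − 0.8100 = 0.056.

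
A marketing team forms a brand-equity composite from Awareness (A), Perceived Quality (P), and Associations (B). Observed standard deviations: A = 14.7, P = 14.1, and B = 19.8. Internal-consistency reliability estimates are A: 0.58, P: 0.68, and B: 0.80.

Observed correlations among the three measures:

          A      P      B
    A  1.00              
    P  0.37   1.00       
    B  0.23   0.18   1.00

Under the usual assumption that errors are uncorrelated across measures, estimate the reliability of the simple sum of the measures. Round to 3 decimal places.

Var(A+P+B) = 14.7² + 14.1² + 19.8² + 2·[14.7·14.1·0.37 + 14.7·19.8·0.23 + 14.1·19.8·0.18] = 806.94 + 387.772 = 1194.71.
With uncorrelated errors the cross-covariances are all true-score covariance, so they carry over unchanged; only the diagonal terms shrink to ρᵢσᵢ².
True-score variance = [14.7²·0.58 + 14.1²·0.68 + 19.8²·0.80] + 387.772 = 574.155 + 387.772 = 961.927.
Reliability = 961.927 / 1194.71 = 0.805.

0.805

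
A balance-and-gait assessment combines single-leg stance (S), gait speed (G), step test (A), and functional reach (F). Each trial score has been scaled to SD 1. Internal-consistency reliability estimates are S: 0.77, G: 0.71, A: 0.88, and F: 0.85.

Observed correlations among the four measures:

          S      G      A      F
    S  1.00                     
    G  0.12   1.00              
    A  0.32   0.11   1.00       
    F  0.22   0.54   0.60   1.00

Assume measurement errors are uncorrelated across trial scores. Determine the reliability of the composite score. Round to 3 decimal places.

0.899

Var(S+G+A+F) = 4 + 2·[0.12 + 0.32 + 0.22 + 0.11 + 0.54 + 0.60] = 4 + 3.82 = 7.82.
With uncorrelated errors the cross-covariances are all true-score covariance, so they carry over unchanged; only the diagonal terms shrink to ρᵢσᵢ².
True-score variance = [0.77 + 0.71 + 0.88 + 0.85] + 3.82 = 3.21 + 3.82 = 7.03.
Reliability = 7.03 / 7.82 = 0.899.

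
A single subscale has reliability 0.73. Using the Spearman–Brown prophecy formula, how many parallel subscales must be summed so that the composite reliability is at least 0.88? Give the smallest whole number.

3

k ≥ ρ*(1−ρ₁)/(ρ₁(1−ρ*)) = 0.88·0.27 / (0.73·0.12) = 2.712.
Smallest integer k = 3.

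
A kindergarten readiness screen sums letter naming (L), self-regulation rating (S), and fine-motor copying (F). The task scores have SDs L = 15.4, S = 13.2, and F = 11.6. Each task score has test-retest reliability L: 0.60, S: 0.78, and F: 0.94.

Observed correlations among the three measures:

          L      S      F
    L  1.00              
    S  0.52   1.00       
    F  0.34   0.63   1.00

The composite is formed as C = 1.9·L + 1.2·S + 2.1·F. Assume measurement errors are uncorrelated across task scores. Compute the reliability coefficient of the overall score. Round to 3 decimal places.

Var(C) = 1.9²·15.4² + 1.2²·13.2² + 2.1²·11.6² + 2·[2.28·15.4·13.2·0.52 + 3.99·15.4·11.6·0.34 + 2.52·13.2·11.6·0.63] = 1700.46 + 1452.89 = 3153.35.
Under uncorrelated errors the observed covariances equal the true-score covariances, so only the own-variance terms attenuate.
True-score variance = [1.9²·15.4²·0.60 + 1.2²·13.2²·0.78 + 2.1²·11.6²·0.94] + 1452.89 = 1267.2 + 1452.89 = 2720.09.
Reliability = 2720.09 / 3153.35 = 0.863.

0.863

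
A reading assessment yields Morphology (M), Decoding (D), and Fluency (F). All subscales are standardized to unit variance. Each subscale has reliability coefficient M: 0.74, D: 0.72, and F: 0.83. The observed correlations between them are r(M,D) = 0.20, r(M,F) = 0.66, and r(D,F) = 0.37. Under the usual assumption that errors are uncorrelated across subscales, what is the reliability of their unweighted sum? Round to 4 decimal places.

Var(M+D+F) = 3 + 2·[0.20 + 0.66 + 0.37] = 3 + 2.46 = 5.46.
Under uncorrelated errors the observed covariances equal the true-score covariances, so only the own-variance terms attenuate.
True-score variance = [0.74 + 0.72 + 0.83] + 2.46 = 2.29 + 2.46 = 4.75.
Reliability = 4.75 / 5.46 = 0.8700.

0.8700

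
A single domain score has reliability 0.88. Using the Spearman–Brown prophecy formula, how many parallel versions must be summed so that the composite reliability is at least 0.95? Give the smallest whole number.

3

k ≥ ρ*(1−ρ₁)/(ρ₁(1−ρ*)) = 0.95·0.12 / (0.88·0.05) = 2.591.
Smallest integer k = 3.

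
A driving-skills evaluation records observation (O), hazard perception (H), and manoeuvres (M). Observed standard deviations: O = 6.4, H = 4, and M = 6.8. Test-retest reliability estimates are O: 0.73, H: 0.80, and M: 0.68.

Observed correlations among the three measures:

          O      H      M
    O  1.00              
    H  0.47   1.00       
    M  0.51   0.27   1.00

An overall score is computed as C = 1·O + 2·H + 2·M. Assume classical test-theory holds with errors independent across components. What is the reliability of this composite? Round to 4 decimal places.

0.8290

Var(C) = 6.4² + 2²·4² + 2²·6.8² + 2·[2·6.4·4·0.47 + 2·6.4·6.8·0.51 + 4·4·6.8·0.27] = 289.92 + 195.661 = 485.581.
With uncorrelated errors the cross-covariances are all true-score covariance, so they carry over unchanged; only the diagonal terms shrink to ρᵢσᵢ².
True-score variance = [6.4²·0.73 + 2²·4²·0.80 + 2²·6.8²·0.68] + 195.661 = 206.874 + 195.661 = 402.534.
Reliability = 402.534 / 485.581 = 0.8290.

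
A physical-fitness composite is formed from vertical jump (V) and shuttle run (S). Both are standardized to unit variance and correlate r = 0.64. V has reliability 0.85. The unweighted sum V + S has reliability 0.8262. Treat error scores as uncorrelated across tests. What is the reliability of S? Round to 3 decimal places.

Var(V+S) = 2 + 2·0.64 = 3.280.
True-score variance = ρ_V + ρ_S + 2·0.64, so 0.8262 = (0.85 + ρ_S + 1.28) / 3.280.
ρ_S = 0.8262·3.280 − 0.85 − 1.28 = 0.580.

0.580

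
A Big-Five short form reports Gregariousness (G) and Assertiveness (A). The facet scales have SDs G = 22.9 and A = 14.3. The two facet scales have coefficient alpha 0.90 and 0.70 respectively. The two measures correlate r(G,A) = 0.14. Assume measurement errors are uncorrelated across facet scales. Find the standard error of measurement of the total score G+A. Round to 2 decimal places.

Var(total) = 728.9 + 91.6916 = 820.592.
True-score variance = 615.112 + 91.6916 = 706.804, so reliability = 0.8613.
Error variance = 820.592 − 706.804 = 113.788; SEM = √113.788 = 10.67.

10.67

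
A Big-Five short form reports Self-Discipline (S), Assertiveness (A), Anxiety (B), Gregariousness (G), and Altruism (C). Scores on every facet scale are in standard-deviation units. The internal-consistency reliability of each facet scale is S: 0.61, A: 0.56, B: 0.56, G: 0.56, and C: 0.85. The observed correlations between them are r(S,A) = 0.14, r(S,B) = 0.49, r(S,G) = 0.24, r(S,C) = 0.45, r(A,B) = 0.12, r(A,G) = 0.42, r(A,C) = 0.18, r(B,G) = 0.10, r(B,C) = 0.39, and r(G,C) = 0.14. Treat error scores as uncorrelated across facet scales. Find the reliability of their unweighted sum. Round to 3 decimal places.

Var(S+A+B+G+C) = 5 + 2·[0.14 + 0.49 + 0.24 + 0.45 + 0.12 + 0.42 + 0.18 + 0.10 + 0.39 + 0.14] = 5 + 5.34 = 10.34.
Under uncorrelated errors the observed covariances equal the true-score covariances, so only the own-variance terms attenuate.
True-score variance = [0.61 + 0.56 + 0.56 + 0.56 + 0.85] + 5.34 = 3.14 + 5.34 = 8.48.
Reliability = 8.48 / 10.34 = 0.820.

0.820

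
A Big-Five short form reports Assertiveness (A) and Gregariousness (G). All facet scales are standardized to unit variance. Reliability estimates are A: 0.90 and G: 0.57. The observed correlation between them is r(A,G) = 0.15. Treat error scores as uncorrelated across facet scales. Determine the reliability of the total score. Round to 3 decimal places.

0.770

Var(A+G) = 2 + 2·[0.15] = 2 + 0.3 = 2.3.
With uncorrelated errors the cross-covariances are all true-score covariance, so they carry over unchanged; only the diagonal terms shrink to ρᵢσᵢ².
True-score variance = [0.90 + 0.57] + 0.3 = 1.47 + 0.3 = 1.77.
Reliability = 1.77 / 2.3 = 0.770.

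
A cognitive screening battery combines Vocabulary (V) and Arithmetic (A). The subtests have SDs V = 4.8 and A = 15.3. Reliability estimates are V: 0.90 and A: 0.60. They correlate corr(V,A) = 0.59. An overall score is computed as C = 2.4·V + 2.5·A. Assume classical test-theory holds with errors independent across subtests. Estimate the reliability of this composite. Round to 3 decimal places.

0.717

Var(C) = 2.4²·4.8² + 2.5²·15.3² + 2·[6·4.8·15.3·0.59] = 1595.77 + 519.955 = 2115.73.
Because errors are independent across components, Cov(Tᵢ,Tⱼ) = Cov(Xᵢ,Xⱼ); the off-diagonal part of the true-score variance is the same as above.
True-score variance = [2.4²·4.8²·0.90 + 2.5²·15.3²·0.60] + 519.955 = 997.277 + 519.955 = 1517.23.
Reliability = 1517.23 / 2115.73 = 0.717.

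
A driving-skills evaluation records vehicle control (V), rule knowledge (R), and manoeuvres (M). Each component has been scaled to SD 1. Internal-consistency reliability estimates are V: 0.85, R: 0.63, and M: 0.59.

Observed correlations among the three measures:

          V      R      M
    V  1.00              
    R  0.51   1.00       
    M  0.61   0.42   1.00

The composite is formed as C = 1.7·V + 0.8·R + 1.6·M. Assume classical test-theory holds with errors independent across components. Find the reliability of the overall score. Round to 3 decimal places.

Var(C) = 1.7² + 0.8² + 1.6² + 2·[1.36·0.51 + 2.72·0.61 + 1.28·0.42] = 6.09 + 5.7808 = 11.8708.
With uncorrelated errors the cross-covariances are all true-score covariance, so they carry over unchanged; only the diagonal terms shrink to ρᵢσᵢ².
True-score variance = [1.7²·0.85 + 0.8²·0.63 + 1.6²·0.59] + 5.7808 = 4.3701 + 5.7808 = 10.1509.
Reliability = 10.1509 / 11.8708 = 0.855.

0.855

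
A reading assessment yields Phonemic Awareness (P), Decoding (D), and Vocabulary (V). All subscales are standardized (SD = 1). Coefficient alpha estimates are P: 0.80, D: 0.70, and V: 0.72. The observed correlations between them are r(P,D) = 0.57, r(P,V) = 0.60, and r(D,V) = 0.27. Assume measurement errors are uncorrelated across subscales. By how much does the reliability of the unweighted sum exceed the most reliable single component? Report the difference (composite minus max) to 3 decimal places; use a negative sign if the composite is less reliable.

Var(sum) = 3 + 2.88 = 5.88; true-score variance = 2.22 + 2.88 = 5.1; composite reliability = 0.8673.
Max component reliability = 0.8000.
Difference = 0.8673 − 0.8000 = 0.067.

0.067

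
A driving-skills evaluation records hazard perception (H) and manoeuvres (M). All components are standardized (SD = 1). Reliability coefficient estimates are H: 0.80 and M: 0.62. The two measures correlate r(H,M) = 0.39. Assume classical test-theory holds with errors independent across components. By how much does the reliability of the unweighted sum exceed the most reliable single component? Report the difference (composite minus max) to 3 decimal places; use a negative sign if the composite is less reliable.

Var(sum) = 2 + 0.78 = 2.78; true-score variance = 1.42 + 0.78 = 2.2; composite reliability = 0.7914.
Max component reliability = 0.8000.
Difference = 0.7914 − 0.8000 = -0.009.

-0.009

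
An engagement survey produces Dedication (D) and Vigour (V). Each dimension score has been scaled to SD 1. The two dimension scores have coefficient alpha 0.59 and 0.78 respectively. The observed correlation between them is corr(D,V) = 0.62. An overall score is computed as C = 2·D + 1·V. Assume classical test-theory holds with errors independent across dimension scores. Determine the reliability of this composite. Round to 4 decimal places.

Var(C) = 2² + 1 + 2·[2·0.62] = 5 + 2.48 = 7.48.
Because errors are independent across components, Cov(Tᵢ,Tⱼ) = Cov(Xᵢ,Xⱼ); the off-diagonal part of the true-score variance is the same as above.
True-score variance = [2²·0.59 + 0.78] + 2.48 = 3.14 + 2.48 = 5.62.
Reliability = 5.62 / 7.48 = 0.7513.

0.7513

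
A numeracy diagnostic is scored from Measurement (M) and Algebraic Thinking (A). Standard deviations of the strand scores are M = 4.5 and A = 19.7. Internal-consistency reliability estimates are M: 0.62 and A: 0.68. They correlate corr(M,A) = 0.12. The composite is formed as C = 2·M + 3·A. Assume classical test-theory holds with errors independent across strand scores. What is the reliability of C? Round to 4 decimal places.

0.6897

Var(C) = 2²·4.5² + 3²·19.7² + 2·[6·4.5·19.7·0.12] = 3573.81 + 127.656 = 3701.47.
With uncorrelated errors the cross-covariances are all true-score covariance, so they carry over unchanged; only the diagonal terms shrink to ρᵢσᵢ².
True-score variance = [2²·4.5²·0.62 + 3²·19.7²·0.68] + 127.656 = 2425.33 + 127.656 = 2552.99.
Reliability = 2552.99 / 3701.47 = 0.6897.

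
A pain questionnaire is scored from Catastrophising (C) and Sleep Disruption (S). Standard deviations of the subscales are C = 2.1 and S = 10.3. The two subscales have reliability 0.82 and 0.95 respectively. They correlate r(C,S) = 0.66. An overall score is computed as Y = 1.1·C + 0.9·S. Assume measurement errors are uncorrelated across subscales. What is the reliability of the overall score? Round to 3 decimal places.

Var(Y) = 1.1²·2.1² + 0.9²·10.3² + 2·[0.99·2.1·10.3·0.66] = 91.269 + 28.2661 = 119.535.
Because errors are independent across components, Cov(Tᵢ,Tⱼ) = Cov(Xᵢ,Xⱼ); the off-diagonal part of the true-score variance is the same as above.
True-score variance = [1.1²·2.1²·0.82 + 0.9²·10.3²·0.95] + 28.2661 = 86.0119 + 28.2661 = 114.278.
Reliability = 114.278 / 119.535 = 0.956.

0.956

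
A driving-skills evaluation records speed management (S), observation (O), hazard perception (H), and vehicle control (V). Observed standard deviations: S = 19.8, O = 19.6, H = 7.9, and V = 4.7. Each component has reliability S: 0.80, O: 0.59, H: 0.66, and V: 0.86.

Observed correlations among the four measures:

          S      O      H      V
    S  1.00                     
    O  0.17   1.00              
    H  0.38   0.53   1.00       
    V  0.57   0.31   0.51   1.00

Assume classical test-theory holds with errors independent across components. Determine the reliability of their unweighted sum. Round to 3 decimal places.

0.824

Var(S+O+H+V) = 19.8² + 19.6² + 7.9² + 4.7² + 2·[19.8·19.6·0.17 + 19.8·7.9·0.38 + 19.8·4.7·0.57 + 19.6·7.9·0.53 + 19.6·4.7·0.31 + 7.9·4.7·0.51] = 860.7 + 616.032 = 1476.73.
Because errors are independent across components, Cov(Tᵢ,Tⱼ) = Cov(Xᵢ,Xⱼ); the off-diagonal part of the true-score variance is the same as above.
True-score variance = [19.8²·0.80 + 19.6²·0.59 + 7.9²·0.66 + 4.7²·0.86] + 616.032 = 600.474 + 616.032 = 1216.51.
Reliability = 1216.51 / 1476.73 = 0.824.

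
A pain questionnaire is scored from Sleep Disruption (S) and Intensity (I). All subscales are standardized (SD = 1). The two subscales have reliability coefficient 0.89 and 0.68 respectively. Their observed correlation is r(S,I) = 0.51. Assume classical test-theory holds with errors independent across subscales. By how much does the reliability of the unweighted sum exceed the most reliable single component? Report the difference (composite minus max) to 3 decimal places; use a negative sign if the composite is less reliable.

-0.032

Var(sum) = 2 + 1.02 = 3.02; true-score variance = 1.57 + 1.02 = 2.59; composite reliability = 0.8576.
Max component reliability = 0.8900.
Difference = 0.8576 − 0.8900 = -0.032.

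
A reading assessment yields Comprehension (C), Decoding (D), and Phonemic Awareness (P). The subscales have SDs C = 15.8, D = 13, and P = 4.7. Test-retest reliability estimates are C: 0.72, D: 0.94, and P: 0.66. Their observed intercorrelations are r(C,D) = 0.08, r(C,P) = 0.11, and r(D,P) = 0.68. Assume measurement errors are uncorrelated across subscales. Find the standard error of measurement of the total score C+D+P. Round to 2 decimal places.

9.36

Var(total) = 440.73 + 132.297 = 573.027.
True-score variance = 353.18 + 132.297 = 485.477, so reliability = 0.8472.
Error variance = 573.027 − 485.477 = 87.5498; SEM = √87.5498 = 9.36.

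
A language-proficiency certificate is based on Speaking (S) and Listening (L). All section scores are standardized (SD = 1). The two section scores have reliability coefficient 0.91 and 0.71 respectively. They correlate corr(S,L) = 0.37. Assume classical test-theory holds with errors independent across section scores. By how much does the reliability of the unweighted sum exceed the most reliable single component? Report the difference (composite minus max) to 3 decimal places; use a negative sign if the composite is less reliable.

-0.049

Var(sum) = 2 + 0.74 = 2.74; true-score variance = 1.62 + 0.74 = 2.36; composite reliability = 0.8613.
Max component reliability = 0.9100.
Difference = 0.8613 − 0.9100 = -0.049.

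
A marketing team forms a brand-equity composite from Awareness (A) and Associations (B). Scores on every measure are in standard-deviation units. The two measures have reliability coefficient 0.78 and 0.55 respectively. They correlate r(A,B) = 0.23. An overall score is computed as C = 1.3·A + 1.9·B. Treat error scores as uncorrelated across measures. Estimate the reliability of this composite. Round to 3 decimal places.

Var(C) = 1.3² + 1.9² + 2·[2.47·0.23] = 5.3 + 1.1362 = 6.4362.
Under uncorrelated errors the observed covariances equal the true-score covariances, so only the own-variance terms attenuate.
True-score variance = [1.3²·0.78 + 1.9²·0.55] + 1.1362 = 3.3037 + 1.1362 = 4.4399.
Reliability = 4.4399 / 6.4362 = 0.690.

0.690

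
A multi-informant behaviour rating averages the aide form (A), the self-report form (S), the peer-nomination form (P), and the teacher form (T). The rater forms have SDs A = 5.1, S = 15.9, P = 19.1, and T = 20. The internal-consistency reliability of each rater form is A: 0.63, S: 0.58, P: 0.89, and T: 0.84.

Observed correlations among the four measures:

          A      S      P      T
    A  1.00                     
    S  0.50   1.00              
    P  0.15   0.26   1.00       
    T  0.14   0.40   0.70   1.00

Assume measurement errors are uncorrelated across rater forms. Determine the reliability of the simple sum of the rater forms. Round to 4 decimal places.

Var(A+S+P+T) = 5.1² + 15.9² + 19.1² + 20² + 2·[5.1·15.9·0.50 + 5.1·19.1·0.15 + 5.1·20·0.14 + 15.9·19.1·0.26 + 15.9·20·0.40 + 19.1·20·0.70] = 1043.63 + 1085.99 = 2129.62.
Under uncorrelated errors the observed covariances equal the true-score covariances, so only the own-variance terms attenuate.
True-score variance = [5.1²·0.63 + 15.9²·0.58 + 19.1²·0.89 + 20²·0.84] + 1085.99 = 823.697 + 1085.99 = 1909.69.
Reliability = 1909.69 / 2129.62 = 0.8967.

0.8967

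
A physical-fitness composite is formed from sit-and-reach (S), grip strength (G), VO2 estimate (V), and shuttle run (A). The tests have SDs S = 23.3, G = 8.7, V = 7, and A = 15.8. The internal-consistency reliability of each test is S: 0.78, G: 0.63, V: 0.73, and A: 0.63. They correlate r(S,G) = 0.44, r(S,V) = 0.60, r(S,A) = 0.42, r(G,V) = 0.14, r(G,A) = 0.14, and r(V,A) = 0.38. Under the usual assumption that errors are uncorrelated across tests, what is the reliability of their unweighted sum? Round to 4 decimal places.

0.8546

Var(S+G+V+A) = 23.3² + 8.7² + 7² + 15.8² + 2·[23.3·8.7·0.44 + 23.3·7·0.60 + 23.3·15.8·0.42 + 8.7·7·0.14 + 8.7·15.8·0.14 + 7·15.8·0.38] = 917.22 + 822.939 = 1740.16.
With uncorrelated errors the cross-covariances are all true-score covariance, so they carry over unchanged; only the diagonal terms shrink to ρᵢσᵢ².
True-score variance = [23.3²·0.78 + 8.7²·0.63 + 7²·0.73 + 15.8²·0.63] + 822.939 = 664.182 + 822.939 = 1487.12.
Reliability = 1487.12 / 1740.16 = 0.8546.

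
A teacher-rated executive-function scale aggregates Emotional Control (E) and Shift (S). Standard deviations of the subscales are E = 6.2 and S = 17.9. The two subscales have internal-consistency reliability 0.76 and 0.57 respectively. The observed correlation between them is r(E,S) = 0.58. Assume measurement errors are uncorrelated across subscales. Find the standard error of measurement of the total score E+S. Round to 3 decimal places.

Var(total) = 358.85 + 128.737 = 487.587.
True-score variance = 211.848 + 128.737 = 340.585, so reliability = 0.6985.
Error variance = 487.587 − 340.585 = 147.002; SEM = √147.002 = 12.124.

12.124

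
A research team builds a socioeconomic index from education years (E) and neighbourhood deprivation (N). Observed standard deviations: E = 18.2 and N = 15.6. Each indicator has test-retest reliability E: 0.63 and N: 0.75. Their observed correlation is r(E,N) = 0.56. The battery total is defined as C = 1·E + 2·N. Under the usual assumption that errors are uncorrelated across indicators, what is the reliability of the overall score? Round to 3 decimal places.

0.811

Var(C) = 18.2² + 2²·15.6² + 2·[2·18.2·15.6·0.56] = 1304.68 + 635.981 = 1940.66.
With uncorrelated errors the cross-covariances are all true-score covariance, so they carry over unchanged; only the diagonal terms shrink to ρᵢσᵢ².
True-score variance = [18.2²·0.63 + 2²·15.6²·0.75] + 635.981 = 938.761 + 635.981 = 1574.74.
Reliability = 1574.74 / 1940.66 = 0.811.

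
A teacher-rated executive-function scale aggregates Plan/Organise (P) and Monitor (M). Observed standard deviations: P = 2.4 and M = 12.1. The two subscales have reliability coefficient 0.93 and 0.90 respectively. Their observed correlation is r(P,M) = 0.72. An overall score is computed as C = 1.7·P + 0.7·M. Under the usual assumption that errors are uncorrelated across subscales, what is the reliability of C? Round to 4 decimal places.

0.9396

Var(C) = 1.7²·2.4² + 0.7²·12.1² + 2·[1.19·2.4·12.1·0.72] = 88.3873 + 49.7629 = 138.15.
With uncorrelated errors the cross-covariances are all true-score covariance, so they carry over unchanged; only the diagonal terms shrink to ρᵢσᵢ².
True-score variance = [1.7²·2.4²·0.93 + 0.7²·12.1²·0.90] + 49.7629 = 80.048 + 49.7629 = 129.811.
Reliability = 129.811 / 138.15 = 0.9396.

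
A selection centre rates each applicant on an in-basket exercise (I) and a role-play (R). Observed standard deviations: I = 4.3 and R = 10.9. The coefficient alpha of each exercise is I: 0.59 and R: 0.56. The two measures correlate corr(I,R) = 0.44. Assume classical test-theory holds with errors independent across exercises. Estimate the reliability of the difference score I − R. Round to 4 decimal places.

Var(I−R) = 4.3² + 10.9² − 2·4.3·10.9·0.44 = 137.3 − 41.2456 = 96.0544.
Because errors are independent across components, Cov(Tᵢ,Tⱼ) = Cov(Xᵢ,Xⱼ); the off-diagonal part of the true-score variance is the same as above.
True-score variance = [4.3²·0.59 + 10.9²·0.56] − 41.2456 = 77.4427 − 41.2456 = 36.1971.
Reliability = 36.1971 / 96.0544 = 0.3768.

0.3768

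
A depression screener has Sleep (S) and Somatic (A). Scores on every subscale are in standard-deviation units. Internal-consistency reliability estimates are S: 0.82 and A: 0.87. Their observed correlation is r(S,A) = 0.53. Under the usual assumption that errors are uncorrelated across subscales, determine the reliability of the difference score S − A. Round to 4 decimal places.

Var(S−A) = 1 + 1 − 2·0.53 = 2 − 1.06 = 0.94.
Under uncorrelated errors the observed covariances equal the true-score covariances, so only the own-variance terms attenuate.
True-score variance = [0.82 + 0.87] − 1.06 = 1.69 − 1.06 = 0.63.
Reliability = 0.63 / 0.94 = 0.6702.

0.6702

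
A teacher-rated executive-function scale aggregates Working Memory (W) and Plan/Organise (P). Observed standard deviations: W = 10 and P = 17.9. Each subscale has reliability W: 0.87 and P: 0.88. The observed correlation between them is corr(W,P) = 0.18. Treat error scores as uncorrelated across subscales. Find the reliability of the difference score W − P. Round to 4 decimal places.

0.8555

Var(W−P) = 10² + 17.9² − 2·10·17.9·0.18 = 420.41 − 64.44 = 355.97.
Under uncorrelated errors the observed covariances equal the true-score covariances, so only the own-variance terms attenuate.
True-score variance = [10²·0.87 + 17.9²·0.88] − 64.44 = 368.961 − 64.44 = 304.521.
Reliability = 304.521 / 355.97 = 0.8555.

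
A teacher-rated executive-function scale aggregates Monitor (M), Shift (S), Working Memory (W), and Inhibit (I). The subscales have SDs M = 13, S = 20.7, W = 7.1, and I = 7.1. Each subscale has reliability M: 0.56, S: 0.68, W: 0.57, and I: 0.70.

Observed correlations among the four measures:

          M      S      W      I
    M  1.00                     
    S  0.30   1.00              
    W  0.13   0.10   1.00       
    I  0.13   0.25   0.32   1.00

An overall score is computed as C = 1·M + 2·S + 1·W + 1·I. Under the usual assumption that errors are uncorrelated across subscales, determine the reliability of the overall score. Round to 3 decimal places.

0.746

Var(C) = 13² + 2²·20.7² + 7.1² + 7.1² + 2·[2·13·20.7·0.30 + 13·7.1·0.13 + 13·7.1·0.13 + 2·20.7·7.1·0.10 + 2·20.7·7.1·0.25 + 7.1·7.1·0.32] = 1983.78 + 608.936 = 2592.72.
With uncorrelated errors the cross-covariances are all true-score covariance, so they carry over unchanged; only the diagonal terms shrink to ρᵢσᵢ².
True-score variance = [13²·0.56 + 2²·20.7²·0.68 + 7.1²·0.57 + 7.1²·0.70] + 608.936 = 1324.15 + 608.936 = 1933.09.
Reliability = 1933.09 / 2592.72 = 0.746.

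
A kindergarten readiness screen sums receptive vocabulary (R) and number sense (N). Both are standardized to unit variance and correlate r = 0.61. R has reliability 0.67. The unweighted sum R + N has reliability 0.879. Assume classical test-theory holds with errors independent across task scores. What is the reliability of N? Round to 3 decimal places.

Var(R+N) = 2 + 2·0.61 = 3.220.
True-score variance = ρ_R + ρ_N + 2·0.61, so 0.879 = (0.67 + ρ_N + 1.22) / 3.220.
ρ_N = 0.879·3.220 − 0.67 − 1.22 = 0.940.

0.940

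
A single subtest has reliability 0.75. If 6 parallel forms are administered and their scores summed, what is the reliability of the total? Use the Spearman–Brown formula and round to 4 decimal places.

0.9474

ρ_k = kρ / (1 + (k−1)ρ) = 6·0.75 / (1 + 5·0.75) = 4.500 / 4.750 = 0.9474.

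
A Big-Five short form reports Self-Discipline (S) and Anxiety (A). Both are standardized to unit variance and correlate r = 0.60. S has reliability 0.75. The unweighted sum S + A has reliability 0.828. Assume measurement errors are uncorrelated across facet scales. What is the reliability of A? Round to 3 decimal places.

0.700

Var(S+A) = 2 + 2·0.60 = 3.200.
True-score variance = ρ_S + ρ_A + 2·0.60, so 0.828 = (0.75 + ρ_A + 1.20) / 3.200.
ρ_A = 0.828·3.200 − 0.75 − 1.20 = 0.700.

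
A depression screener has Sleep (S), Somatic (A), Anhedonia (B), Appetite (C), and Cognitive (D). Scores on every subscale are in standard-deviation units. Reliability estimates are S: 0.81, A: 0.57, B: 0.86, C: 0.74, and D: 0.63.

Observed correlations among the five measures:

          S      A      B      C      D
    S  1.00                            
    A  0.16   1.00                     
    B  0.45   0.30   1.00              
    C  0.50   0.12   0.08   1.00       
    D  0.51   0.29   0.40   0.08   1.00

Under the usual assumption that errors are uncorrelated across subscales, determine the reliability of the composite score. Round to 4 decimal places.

Var(S+A+B+C+D) = 5 + 2·[0.16 + 0.45 + 0.50 + 0.51 + 0.30 + 0.12 + 0.29 + 0.08 + 0.40 + 0.08] = 5 + 5.78 = 10.78.
Because errors are independent across components, Cov(Tᵢ,Tⱼ) = Cov(Xᵢ,Xⱼ); the off-diagonal part of the true-score variance is the same as above.
True-score variance = [0.81 + 0.57 + 0.86 + 0.74 + 0.63] + 5.78 = 3.61 + 5.78 = 9.39.
Reliability = 9.39 / 10.78 = 0.8711.

0.8711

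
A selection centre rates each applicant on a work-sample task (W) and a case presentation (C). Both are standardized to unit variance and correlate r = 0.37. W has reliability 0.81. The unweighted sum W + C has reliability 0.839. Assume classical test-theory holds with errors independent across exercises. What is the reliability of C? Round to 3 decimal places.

Var(W+C) = 2 + 2·0.37 = 2.740.
True-score variance = ρ_W + ρ_C + 2·0.37, so 0.839 = (0.81 + ρ_C + 0.74) / 2.740.
ρ_C = 0.839·2.740 − 0.81 − 0.74 = 0.749.

0.749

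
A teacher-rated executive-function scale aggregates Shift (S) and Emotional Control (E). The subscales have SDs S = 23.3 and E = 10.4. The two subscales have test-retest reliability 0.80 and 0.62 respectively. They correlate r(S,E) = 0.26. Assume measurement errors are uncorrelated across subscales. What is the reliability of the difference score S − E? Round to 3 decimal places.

Var(S−E) = 23.3² + 10.4² − 2·23.3·10.4·0.26 = 651.05 − 126.006 = 525.044.
With uncorrelated errors the cross-covariances are all true-score covariance, so they carry over unchanged; only the diagonal terms shrink to ρᵢσᵢ².
True-score variance = [23.3²·0.80 + 10.4²·0.62] − 126.006 = 501.371 − 126.006 = 375.365.
Reliability = 375.365 / 525.044 = 0.715.

0.715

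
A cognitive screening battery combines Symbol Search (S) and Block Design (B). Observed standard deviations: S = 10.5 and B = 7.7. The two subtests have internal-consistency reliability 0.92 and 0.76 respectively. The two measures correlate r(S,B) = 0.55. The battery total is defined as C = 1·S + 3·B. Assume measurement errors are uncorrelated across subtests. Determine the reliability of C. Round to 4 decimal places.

0.8497

Var(C) = 10.5² + 3²·7.7² + 2·[3·10.5·7.7·0.55] = 643.86 + 266.805 = 910.665.
Because errors are independent across components, Cov(Tᵢ,Tⱼ) = Cov(Xᵢ,Xⱼ); the off-diagonal part of the true-score variance is the same as above.
True-score variance = [10.5²·0.92 + 3²·7.7²·0.76] + 266.805 = 506.974 + 266.805 = 773.779.
Reliability = 773.779 / 910.665 = 0.8497.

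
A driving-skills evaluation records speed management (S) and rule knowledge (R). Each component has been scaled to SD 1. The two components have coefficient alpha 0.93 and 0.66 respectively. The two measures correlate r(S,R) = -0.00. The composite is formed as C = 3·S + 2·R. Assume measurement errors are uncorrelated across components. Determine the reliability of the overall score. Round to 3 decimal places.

0.847

Var(C) = 3² + 2² + 2·[6·-0.00] = 13 + 0 = 13.
With uncorrelated errors the cross-covariances are all true-score covariance, so they carry over unchanged; only the diagonal terms shrink to ρᵢσᵢ².
True-score variance = [3²·0.93 + 2²·0.66] + 0 = 11.01 + 0 = 11.01.
Reliability = 11.01 / 13 = 0.847.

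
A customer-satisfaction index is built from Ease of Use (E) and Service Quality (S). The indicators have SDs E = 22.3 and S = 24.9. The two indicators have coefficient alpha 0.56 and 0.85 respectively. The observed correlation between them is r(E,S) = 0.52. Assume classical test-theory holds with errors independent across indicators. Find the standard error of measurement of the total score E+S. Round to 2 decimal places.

17.66

Var(total) = 1117.3 + 577.481 = 1694.78.
True-score variance = 805.491 + 577.481 = 1382.97, so reliability = 0.8160.
Error variance = 1694.78 − 1382.97 = 311.809; SEM = √311.809 = 17.66.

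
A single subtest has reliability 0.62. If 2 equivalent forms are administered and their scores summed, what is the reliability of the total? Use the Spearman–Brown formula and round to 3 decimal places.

0.765

ρ_k = kρ / (1 + (k−1)ρ) = 2·0.62 / (1 + 1·0.62) = 1.240 / 1.620 = 0.765.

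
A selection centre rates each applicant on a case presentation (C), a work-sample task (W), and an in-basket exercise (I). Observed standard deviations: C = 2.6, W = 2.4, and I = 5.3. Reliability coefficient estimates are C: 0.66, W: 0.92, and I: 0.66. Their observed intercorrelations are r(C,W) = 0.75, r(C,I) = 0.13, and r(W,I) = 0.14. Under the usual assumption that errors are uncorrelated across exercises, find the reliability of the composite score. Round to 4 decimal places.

0.7845

Var(C+W+I) = 2.6² + 2.4² + 5.3² + 2·[2.6·2.4·0.75 + 2.6·5.3·0.13 + 2.4·5.3·0.14] = 40.61 + 16.5044 = 57.1144.
With uncorrelated errors the cross-covariances are all true-score covariance, so they carry over unchanged; only the diagonal terms shrink to ρᵢσᵢ².
True-score variance = [2.6²·0.66 + 2.4²·0.92 + 5.3²·0.66] + 16.5044 = 28.3002 + 16.5044 = 44.8046.
Reliability = 44.8046 / 57.1144 = 0.7845.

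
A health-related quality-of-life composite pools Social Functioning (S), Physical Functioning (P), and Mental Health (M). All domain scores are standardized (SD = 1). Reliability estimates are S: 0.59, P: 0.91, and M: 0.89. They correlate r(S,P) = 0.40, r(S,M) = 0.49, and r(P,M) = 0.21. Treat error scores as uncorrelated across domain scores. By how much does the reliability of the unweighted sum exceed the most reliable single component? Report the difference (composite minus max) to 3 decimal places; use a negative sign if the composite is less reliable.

-0.027

Var(sum) = 3 + 2.2 = 5.2; true-score variance = 2.39 + 2.2 = 4.59; composite reliability = 0.8827.
Max component reliability = 0.9100.
Difference = 0.8827 − 0.9100 = -0.027.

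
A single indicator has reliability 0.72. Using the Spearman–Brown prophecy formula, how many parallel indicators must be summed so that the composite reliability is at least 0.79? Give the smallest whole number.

2

k ≥ ρ*(1−ρ₁)/(ρ₁(1−ρ*)) = 0.79·0.28 / (0.72·0.21) = 1.463.
Smallest integer k = 2.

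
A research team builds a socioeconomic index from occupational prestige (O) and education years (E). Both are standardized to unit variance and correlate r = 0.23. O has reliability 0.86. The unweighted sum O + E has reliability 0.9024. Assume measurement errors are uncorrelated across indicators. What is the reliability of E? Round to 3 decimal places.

Var(O+E) = 2 + 2·0.23 = 2.460.
True-score variance = ρ_O + ρ_E + 2·0.23, so 0.9024 = (0.86 + ρ_E + 0.46) / 2.460.
ρ_E = 0.9024·2.460 − 0.86 − 0.46 = 0.900.

0.900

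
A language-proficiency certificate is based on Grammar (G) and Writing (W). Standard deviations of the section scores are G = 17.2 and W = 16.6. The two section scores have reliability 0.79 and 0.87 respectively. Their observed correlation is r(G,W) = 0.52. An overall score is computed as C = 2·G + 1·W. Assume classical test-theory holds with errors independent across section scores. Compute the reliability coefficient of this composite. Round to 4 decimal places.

0.8615

Var(C) = 2²·17.2² + 16.6² + 2·[2·17.2·16.6·0.52] = 1458.92 + 593.882 = 2052.8.
Under uncorrelated errors the observed covariances equal the true-score covariances, so only the own-variance terms attenuate.
True-score variance = [2²·17.2²·0.79 + 16.6²·0.87] + 593.882 = 1174.59 + 593.882 = 1768.47.
Reliability = 1768.47 / 2052.8 = 0.8615.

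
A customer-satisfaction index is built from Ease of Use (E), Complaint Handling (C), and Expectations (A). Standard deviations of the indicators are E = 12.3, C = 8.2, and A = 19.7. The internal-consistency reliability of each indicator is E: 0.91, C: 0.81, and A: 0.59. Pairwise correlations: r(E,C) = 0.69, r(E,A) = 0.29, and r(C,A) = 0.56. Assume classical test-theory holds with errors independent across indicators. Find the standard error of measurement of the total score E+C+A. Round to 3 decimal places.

Var(total) = 606.62 + 460.651 = 1067.27.
True-score variance = 421.111 + 460.651 = 881.763, so reliability = 0.8262.
Error variance = 1067.27 − 881.763 = 185.509; SEM = √185.509 = 13.620.

13.620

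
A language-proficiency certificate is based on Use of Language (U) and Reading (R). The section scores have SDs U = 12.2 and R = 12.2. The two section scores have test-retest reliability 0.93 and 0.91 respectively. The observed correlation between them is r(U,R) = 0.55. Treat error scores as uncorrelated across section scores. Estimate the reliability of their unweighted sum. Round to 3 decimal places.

Var(U+R) = 12.2² + 12.2² + 2·[12.2·12.2·0.55] = 297.68 + 163.724 = 461.404.
Because errors are independent across components, Cov(Tᵢ,Tⱼ) = Cov(Xᵢ,Xⱼ); the off-diagonal part of the true-score variance is the same as above.
True-score variance = [12.2²·0.93 + 12.2²·0.91] + 163.724 = 273.866 + 163.724 = 437.59.
Reliability = 437.59 / 461.404 = 0.948.

0.948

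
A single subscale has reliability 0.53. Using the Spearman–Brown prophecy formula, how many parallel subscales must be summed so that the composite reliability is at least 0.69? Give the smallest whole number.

2

k ≥ ρ*(1−ρ₁)/(ρ₁(1−ρ*)) = 0.69·0.47 / (0.53·0.31) = 1.974.
Smallest integer k = 2.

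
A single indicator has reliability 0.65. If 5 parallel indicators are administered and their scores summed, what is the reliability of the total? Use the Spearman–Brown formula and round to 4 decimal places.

0.9028

ρ_k = kρ / (1 + (k−1)ρ) = 5·0.65 / (1 + 4·0.65) = 3.250 / 3.600 = 0.9028.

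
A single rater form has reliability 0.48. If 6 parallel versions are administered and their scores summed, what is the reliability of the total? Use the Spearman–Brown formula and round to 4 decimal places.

0.8471

ρ_k = kρ / (1 + (k−1)ρ) = 6·0.48 / (1 + 5·0.48) = 2.880 / 3.400 = 0.8471.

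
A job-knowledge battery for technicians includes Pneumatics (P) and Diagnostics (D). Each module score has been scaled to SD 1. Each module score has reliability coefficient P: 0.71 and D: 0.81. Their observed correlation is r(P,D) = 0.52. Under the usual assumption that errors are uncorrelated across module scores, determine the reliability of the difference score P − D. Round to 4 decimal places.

Var(P−D) = 1 + 1 − 2·0.52 = 2 − 1.04 = 0.96.
With uncorrelated errors the cross-covariances are all true-score covariance, so they carry over unchanged; only the diagonal terms shrink to ρᵢσᵢ².
True-score variance = [0.71 + 0.81] − 1.04 = 1.52 − 1.04 = 0.48.
Reliability = 0.48 / 0.96 = 0.5000.

0.5000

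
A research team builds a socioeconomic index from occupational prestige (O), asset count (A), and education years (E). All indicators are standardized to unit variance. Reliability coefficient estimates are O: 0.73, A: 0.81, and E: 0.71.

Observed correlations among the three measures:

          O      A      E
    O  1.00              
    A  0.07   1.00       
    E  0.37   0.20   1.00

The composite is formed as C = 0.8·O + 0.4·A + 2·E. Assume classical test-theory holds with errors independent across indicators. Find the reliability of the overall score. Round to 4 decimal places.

0.7853

Var(C) = 0.8² + 0.4² + 2² + 2·[0.32·0.07 + 1.6·0.37 + 0.8·0.20] = 4.8 + 1.5488 = 6.3488.
Because errors are independent across components, Cov(Tᵢ,Tⱼ) = Cov(Xᵢ,Xⱼ); the off-diagonal part of the true-score variance is the same as above.
True-score variance = [0.8²·0.73 + 0.4²·0.81 + 2²·0.71] + 1.5488 = 3.4368 + 1.5488 = 4.9856.
Reliability = 4.9856 / 6.3488 = 0.7853.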